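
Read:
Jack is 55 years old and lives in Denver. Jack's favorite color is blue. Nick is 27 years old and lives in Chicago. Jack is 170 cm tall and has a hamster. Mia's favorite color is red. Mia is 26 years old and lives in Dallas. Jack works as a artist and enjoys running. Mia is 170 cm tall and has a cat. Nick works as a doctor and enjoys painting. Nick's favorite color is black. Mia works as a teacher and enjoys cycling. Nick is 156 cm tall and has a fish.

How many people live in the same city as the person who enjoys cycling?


Person with hobby cycling is Mia, city Dallas. Count = 1

1


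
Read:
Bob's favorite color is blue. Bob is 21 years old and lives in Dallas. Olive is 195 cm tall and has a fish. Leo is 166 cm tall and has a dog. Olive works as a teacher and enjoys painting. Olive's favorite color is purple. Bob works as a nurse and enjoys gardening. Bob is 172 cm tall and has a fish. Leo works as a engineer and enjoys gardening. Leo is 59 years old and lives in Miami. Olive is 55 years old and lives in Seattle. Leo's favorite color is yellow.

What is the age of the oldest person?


Oldest: Leo at 59

59


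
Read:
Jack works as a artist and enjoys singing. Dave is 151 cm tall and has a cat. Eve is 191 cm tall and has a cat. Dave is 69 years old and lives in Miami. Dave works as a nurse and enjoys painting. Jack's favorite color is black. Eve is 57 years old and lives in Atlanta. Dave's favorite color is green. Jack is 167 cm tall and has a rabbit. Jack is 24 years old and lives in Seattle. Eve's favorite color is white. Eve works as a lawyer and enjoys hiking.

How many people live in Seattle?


Count in Seattle: 1

1


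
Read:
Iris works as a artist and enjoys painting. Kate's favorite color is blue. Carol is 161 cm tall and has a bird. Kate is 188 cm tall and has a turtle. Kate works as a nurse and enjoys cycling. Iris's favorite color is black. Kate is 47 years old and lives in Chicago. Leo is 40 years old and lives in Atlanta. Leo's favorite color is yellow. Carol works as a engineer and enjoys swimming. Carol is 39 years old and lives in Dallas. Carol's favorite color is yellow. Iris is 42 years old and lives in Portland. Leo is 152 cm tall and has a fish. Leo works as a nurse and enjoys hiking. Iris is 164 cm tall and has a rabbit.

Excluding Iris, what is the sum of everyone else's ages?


Sum (excluding Iris): 126

126


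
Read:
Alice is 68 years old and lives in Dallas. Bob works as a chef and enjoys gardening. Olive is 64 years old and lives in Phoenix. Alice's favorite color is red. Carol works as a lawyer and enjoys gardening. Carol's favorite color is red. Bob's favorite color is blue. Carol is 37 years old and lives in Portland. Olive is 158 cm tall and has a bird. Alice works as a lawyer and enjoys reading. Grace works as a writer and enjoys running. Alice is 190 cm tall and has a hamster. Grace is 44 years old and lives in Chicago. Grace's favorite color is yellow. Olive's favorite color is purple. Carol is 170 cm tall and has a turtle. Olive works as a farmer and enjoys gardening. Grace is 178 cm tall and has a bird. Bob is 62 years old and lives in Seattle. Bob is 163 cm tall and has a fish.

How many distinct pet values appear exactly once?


Unique pet values: 3

3


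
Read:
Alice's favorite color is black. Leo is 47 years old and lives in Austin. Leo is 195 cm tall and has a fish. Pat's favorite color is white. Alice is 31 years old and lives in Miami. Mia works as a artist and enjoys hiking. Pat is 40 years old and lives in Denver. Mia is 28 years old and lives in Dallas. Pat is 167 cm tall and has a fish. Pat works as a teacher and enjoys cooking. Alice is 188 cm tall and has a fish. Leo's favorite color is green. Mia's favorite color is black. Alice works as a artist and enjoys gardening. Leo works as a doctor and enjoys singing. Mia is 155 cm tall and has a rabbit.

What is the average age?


Sum=146, n=4, avg=36.5

36.5


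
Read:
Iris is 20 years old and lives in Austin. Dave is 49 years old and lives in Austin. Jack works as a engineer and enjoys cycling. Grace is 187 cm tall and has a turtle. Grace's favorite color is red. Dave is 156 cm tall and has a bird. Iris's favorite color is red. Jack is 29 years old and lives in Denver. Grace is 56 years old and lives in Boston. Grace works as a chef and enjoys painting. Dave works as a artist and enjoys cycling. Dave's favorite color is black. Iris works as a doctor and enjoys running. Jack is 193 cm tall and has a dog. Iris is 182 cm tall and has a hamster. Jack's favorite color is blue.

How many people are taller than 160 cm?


Taller than 160: 3

3


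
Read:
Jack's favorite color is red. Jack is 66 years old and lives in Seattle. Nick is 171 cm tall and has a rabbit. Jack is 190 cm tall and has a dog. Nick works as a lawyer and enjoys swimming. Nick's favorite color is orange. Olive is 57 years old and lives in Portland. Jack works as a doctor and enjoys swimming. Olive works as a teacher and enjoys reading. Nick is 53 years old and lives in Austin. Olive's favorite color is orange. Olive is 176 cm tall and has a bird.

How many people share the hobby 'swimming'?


Count: 2

2


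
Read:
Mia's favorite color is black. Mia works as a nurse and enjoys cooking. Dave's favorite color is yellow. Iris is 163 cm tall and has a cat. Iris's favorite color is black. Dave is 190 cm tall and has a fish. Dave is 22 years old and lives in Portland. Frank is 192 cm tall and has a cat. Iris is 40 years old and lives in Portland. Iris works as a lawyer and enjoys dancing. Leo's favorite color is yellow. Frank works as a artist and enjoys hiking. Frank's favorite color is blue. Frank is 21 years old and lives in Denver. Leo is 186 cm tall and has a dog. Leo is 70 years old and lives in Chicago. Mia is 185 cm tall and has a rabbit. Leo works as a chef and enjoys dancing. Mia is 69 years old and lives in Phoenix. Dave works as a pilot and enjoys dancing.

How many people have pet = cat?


Count: 2

2


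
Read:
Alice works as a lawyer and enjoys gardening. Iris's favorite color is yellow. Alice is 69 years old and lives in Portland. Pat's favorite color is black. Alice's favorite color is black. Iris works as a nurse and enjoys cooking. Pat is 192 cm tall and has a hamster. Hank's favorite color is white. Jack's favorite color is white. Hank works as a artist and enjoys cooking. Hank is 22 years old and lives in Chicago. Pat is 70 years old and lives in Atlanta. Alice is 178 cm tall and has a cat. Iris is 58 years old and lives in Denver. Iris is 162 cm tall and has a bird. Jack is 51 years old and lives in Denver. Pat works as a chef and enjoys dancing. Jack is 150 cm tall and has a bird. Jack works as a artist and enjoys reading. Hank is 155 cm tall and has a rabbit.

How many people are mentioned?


People: Hank, Alice, Pat, Iris, Jack. Count = 5

5


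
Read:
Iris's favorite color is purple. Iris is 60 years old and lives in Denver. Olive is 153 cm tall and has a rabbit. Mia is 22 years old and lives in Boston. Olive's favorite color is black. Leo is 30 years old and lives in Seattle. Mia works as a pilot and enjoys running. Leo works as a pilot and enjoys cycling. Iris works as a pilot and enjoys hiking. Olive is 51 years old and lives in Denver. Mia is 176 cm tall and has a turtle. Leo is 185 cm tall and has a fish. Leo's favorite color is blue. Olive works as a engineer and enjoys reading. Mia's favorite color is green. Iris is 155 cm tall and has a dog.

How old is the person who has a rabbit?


Person with rabbit is Olive, age 51

51


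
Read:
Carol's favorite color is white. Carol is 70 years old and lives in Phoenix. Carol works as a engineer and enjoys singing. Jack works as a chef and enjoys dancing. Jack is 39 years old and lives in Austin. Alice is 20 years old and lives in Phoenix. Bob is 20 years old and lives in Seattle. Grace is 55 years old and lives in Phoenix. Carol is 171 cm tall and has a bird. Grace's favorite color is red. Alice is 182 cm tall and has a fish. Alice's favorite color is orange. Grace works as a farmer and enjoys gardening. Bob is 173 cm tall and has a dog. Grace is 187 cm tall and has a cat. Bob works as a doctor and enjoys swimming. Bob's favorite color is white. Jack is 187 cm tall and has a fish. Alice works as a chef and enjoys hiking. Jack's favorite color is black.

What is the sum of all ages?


20+70+55+39+20 = 204

204


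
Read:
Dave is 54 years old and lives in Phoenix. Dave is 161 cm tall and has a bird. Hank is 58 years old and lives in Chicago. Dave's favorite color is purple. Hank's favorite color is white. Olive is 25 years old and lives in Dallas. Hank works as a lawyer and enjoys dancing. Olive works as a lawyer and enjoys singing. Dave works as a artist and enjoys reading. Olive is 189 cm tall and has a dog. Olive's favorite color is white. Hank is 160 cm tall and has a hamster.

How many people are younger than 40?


Filter: 1

1


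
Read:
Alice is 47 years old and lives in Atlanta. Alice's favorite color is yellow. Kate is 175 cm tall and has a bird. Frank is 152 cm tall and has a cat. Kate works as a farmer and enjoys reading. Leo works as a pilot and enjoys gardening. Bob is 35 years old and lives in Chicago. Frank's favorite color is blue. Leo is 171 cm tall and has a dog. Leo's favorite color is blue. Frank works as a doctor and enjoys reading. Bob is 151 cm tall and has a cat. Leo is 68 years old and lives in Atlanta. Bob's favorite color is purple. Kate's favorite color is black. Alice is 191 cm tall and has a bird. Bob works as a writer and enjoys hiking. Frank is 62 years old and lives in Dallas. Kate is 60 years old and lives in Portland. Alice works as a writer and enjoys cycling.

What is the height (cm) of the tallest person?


Tallest: Alice at 191 cm

191


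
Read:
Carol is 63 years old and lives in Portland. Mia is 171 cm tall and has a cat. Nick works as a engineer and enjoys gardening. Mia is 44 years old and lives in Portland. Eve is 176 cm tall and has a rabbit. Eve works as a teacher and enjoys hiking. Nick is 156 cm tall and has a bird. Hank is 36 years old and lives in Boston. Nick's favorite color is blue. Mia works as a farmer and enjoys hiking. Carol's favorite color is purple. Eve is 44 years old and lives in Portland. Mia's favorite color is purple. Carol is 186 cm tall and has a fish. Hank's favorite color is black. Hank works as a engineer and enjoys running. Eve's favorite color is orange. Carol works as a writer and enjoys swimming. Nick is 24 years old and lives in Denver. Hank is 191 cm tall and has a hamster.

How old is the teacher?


The teacher is Eve, age 44

44


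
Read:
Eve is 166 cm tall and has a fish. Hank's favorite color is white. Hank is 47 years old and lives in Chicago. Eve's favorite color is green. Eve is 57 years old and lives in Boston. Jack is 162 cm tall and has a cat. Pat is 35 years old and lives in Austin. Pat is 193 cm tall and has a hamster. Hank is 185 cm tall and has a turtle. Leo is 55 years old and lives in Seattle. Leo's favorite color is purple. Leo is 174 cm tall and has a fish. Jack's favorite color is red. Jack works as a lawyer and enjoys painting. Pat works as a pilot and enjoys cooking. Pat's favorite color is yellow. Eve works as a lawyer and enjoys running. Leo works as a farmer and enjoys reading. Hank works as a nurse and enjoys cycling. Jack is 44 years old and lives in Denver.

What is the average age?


Sum=238, n=5, avg=47.6

47.6


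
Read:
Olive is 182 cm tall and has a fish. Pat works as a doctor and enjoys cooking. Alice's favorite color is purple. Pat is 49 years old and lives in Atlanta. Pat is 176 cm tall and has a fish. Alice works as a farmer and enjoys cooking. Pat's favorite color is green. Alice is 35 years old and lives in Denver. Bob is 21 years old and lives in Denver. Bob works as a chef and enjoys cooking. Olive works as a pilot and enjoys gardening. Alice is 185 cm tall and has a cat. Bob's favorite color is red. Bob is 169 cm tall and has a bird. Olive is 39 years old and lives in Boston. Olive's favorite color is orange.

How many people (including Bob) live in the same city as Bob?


Bob lives in Denver. Count = 2

2


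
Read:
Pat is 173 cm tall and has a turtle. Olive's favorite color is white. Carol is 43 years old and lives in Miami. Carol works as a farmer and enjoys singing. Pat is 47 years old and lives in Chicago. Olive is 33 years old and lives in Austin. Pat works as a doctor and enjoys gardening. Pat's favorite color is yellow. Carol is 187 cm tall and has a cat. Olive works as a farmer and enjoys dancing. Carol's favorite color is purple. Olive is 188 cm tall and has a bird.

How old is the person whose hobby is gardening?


Person with hobby=gardening is Pat, age 47

47


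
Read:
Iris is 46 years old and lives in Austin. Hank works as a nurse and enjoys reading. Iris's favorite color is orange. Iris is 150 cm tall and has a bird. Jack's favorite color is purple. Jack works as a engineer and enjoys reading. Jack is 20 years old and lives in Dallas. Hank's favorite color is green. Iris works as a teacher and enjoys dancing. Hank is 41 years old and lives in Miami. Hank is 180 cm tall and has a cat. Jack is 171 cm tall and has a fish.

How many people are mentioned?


People: Jack, Iris, Hank. Count = 3

3


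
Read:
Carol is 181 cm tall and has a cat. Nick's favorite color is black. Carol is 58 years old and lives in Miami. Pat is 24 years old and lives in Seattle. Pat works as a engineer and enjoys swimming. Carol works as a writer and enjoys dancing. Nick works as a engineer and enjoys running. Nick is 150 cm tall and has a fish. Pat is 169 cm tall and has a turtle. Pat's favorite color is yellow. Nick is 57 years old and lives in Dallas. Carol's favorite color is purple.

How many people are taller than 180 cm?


Taller than 180: 1

1


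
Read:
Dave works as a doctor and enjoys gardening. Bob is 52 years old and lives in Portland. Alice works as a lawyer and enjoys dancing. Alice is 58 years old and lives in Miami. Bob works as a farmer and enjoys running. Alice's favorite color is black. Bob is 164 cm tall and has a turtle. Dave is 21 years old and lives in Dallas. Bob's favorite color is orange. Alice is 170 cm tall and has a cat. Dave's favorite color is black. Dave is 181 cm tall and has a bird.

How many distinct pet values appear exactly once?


Unique pet values: 3

3


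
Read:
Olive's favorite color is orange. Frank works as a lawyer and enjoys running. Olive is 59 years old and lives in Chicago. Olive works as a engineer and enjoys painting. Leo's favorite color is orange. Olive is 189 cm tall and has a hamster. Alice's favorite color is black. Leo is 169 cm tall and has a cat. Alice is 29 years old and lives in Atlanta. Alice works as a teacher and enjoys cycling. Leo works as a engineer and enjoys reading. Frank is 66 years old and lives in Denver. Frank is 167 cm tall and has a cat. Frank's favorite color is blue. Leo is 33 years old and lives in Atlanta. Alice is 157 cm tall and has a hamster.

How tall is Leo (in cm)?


Leo is 169 cm tall

169


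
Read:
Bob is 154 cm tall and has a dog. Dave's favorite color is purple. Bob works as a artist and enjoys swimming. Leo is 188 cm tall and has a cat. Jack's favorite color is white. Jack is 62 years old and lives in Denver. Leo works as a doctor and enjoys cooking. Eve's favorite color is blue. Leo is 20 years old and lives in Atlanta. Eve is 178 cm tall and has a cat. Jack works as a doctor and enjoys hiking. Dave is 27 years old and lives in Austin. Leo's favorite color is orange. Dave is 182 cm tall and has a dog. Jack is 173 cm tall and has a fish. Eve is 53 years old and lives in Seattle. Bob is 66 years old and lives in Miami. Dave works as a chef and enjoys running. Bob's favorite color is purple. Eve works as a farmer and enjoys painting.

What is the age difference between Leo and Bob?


|20 - 66| = 46

46


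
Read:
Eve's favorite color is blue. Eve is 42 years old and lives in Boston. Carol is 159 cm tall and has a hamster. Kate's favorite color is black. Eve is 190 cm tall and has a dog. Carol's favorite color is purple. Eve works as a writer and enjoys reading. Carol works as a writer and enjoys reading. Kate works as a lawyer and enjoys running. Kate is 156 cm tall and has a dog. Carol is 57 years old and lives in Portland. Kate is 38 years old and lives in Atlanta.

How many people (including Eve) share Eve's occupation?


Eve is a writer. Count = 2

2


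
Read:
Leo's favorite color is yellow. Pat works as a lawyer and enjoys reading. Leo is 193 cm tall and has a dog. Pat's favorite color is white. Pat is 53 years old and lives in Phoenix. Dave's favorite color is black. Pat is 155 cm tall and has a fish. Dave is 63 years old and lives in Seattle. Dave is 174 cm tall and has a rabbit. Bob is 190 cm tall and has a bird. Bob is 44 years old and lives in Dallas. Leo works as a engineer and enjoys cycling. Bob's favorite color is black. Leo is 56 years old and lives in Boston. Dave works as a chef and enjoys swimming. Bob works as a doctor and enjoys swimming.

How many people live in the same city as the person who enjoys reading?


Person with hobby reading is Pat, city Phoenix. Count = 1

1


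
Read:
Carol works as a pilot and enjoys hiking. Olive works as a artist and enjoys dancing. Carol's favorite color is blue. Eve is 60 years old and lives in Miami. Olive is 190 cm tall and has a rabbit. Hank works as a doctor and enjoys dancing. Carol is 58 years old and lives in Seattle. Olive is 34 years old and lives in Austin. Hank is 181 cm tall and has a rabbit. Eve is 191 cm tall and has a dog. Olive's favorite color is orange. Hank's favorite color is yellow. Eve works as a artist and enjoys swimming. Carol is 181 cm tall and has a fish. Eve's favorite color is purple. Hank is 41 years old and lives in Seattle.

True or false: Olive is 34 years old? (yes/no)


Olive is actually 34. yes

yes


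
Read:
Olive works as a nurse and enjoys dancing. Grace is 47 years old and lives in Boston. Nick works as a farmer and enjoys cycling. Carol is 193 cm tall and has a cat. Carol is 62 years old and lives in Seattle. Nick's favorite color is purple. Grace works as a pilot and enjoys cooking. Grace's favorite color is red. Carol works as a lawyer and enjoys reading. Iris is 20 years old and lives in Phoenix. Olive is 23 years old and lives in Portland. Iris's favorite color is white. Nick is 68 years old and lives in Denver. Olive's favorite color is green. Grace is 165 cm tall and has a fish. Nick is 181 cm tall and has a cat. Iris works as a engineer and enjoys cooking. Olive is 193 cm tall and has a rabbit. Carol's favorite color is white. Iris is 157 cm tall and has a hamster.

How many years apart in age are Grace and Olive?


47 vs 23, diff = 24

24


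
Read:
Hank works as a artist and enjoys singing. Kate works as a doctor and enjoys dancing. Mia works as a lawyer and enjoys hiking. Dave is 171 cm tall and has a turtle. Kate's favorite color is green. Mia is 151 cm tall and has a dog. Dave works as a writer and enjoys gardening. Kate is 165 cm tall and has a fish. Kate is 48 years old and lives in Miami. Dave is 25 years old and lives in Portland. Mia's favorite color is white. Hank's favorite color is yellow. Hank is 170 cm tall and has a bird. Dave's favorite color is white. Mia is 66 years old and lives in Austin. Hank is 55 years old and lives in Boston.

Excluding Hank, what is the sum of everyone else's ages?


Sum (excluding Hank): 139

139


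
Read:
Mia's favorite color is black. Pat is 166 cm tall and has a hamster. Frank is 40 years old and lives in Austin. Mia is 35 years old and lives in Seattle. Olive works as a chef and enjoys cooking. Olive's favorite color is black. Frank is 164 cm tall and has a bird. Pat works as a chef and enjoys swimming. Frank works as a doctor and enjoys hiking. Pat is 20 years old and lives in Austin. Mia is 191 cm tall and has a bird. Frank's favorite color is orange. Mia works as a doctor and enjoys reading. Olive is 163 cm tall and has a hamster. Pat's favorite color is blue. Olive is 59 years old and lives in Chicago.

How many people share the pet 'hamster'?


Count: 2

2


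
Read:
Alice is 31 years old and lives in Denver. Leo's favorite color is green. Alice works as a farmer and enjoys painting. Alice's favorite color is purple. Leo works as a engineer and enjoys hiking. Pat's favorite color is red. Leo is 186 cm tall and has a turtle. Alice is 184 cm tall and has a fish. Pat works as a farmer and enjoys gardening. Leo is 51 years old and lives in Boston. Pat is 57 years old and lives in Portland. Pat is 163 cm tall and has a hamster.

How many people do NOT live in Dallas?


Not in Dallas: 3

3


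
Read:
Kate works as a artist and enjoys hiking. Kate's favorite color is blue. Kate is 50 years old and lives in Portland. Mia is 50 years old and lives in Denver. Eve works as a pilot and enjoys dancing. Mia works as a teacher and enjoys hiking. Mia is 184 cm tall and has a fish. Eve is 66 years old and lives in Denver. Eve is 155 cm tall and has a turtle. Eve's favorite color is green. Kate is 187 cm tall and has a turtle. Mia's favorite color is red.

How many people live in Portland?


Count in Portland: 1

1


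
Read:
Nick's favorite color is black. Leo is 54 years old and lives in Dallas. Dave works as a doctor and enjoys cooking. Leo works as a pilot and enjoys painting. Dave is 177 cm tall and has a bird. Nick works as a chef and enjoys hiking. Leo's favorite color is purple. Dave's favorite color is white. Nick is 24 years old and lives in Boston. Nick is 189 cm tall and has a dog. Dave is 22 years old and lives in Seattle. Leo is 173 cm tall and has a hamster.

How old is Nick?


Nick is 24 years old

24


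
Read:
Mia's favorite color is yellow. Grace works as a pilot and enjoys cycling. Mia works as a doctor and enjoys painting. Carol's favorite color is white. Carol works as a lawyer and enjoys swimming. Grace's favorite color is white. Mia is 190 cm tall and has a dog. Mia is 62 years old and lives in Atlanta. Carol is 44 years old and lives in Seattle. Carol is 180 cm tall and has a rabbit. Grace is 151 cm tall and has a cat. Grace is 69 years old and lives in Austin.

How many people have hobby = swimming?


Count: 1

1


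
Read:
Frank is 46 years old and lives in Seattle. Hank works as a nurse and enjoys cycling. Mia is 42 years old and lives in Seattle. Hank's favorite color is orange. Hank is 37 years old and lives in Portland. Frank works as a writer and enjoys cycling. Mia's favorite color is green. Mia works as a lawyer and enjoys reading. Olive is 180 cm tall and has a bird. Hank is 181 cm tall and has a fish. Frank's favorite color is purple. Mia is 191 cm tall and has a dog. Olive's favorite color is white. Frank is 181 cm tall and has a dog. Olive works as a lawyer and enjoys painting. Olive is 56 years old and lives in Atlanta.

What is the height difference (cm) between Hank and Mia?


|181 - 191| = 10

10


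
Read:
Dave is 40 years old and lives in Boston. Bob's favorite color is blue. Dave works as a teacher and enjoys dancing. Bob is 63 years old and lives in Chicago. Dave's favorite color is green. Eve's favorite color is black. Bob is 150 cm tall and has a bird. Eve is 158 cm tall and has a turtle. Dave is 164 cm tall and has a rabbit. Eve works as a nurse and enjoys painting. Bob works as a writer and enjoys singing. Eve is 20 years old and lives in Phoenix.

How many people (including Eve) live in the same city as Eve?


Eve lives in Phoenix. Count = 1

1


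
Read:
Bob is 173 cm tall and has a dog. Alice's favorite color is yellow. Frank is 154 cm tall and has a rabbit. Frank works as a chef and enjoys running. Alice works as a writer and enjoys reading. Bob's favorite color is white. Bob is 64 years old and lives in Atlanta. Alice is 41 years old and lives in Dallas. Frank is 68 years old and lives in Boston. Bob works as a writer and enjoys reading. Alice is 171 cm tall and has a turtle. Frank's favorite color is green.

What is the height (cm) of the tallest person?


Tallest: Bob at 173 cm

173


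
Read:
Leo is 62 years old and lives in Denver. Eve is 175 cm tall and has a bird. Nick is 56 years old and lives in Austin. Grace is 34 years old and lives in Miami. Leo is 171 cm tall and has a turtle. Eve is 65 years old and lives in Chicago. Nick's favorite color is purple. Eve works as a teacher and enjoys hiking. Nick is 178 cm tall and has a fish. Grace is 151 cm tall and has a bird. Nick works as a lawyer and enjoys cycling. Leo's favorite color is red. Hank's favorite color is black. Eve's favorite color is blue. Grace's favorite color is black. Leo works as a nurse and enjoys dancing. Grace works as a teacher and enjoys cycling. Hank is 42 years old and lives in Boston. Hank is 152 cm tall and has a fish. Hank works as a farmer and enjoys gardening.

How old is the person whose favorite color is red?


Person with favorite color=red is Leo, age 62

62


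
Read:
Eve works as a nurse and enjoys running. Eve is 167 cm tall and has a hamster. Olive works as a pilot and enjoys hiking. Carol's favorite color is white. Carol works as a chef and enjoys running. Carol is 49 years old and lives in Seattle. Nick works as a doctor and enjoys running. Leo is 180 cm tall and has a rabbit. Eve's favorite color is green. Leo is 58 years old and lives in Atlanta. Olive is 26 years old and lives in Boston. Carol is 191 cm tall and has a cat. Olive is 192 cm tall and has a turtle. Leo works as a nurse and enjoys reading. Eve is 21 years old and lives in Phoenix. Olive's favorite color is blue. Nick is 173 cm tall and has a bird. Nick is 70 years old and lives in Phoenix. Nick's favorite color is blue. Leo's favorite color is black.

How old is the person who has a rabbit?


Person with rabbit is Leo, age 58

58


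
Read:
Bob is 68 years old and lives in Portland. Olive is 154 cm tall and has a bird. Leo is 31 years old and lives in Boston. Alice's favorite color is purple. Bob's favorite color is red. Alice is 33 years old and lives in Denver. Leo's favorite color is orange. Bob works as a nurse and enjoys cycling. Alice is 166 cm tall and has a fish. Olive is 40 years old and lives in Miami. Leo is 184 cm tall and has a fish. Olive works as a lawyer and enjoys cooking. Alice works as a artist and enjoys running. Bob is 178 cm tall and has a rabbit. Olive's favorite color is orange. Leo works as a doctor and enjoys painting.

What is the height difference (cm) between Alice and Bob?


|166 - 178| = 12

12


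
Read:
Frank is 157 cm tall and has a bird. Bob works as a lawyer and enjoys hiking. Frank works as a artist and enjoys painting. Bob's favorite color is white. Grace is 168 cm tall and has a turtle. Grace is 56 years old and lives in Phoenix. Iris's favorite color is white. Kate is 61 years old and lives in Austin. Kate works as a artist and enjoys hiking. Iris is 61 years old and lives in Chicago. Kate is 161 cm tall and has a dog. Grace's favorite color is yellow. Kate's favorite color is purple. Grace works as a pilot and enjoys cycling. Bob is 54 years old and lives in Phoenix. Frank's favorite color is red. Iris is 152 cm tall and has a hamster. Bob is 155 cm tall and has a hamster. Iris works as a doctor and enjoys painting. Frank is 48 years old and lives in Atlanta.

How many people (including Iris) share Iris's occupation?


Iris is a doctor. Count = 1

1


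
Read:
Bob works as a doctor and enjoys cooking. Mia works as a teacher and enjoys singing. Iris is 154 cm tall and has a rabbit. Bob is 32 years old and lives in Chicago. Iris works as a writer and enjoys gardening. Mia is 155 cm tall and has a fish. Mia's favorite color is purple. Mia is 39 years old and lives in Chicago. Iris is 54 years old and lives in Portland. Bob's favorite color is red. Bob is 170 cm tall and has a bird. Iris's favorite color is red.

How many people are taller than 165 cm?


Taller than 165: 1

1


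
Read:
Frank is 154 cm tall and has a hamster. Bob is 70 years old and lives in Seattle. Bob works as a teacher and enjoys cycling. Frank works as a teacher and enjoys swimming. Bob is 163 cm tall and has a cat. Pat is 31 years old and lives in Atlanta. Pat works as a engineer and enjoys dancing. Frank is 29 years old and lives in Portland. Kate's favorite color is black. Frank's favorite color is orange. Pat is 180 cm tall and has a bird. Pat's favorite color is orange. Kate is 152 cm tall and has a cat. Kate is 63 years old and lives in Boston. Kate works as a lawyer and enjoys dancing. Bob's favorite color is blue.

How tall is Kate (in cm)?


Kate is 152 cm tall

152


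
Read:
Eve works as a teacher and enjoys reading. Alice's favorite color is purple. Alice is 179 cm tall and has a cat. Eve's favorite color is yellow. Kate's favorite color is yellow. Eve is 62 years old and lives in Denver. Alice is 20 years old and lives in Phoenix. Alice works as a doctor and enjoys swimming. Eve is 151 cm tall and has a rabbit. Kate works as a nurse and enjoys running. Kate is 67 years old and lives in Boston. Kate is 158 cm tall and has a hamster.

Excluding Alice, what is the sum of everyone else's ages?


Sum (excluding Alice): 129

129


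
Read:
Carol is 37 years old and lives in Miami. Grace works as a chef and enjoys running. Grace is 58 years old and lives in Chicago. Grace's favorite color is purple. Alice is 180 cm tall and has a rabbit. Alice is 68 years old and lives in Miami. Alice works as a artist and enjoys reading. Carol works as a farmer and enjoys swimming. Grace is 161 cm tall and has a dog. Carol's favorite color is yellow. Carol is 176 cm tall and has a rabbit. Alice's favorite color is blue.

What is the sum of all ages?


58+37+68 = 163

163


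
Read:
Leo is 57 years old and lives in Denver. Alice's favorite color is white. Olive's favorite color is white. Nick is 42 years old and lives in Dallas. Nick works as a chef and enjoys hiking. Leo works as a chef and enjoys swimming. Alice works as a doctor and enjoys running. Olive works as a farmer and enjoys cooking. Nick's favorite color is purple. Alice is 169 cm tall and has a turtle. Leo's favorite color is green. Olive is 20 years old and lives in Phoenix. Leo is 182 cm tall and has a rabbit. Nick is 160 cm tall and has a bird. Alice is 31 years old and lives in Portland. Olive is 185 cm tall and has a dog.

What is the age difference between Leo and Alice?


|57 - 31| = 26

26


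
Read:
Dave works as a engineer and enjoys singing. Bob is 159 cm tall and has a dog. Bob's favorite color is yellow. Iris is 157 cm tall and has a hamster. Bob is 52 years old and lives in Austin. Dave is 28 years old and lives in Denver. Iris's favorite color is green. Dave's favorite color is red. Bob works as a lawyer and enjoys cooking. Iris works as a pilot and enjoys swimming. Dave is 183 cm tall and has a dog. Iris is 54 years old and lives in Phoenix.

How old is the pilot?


The pilot is Iris, age 54

54


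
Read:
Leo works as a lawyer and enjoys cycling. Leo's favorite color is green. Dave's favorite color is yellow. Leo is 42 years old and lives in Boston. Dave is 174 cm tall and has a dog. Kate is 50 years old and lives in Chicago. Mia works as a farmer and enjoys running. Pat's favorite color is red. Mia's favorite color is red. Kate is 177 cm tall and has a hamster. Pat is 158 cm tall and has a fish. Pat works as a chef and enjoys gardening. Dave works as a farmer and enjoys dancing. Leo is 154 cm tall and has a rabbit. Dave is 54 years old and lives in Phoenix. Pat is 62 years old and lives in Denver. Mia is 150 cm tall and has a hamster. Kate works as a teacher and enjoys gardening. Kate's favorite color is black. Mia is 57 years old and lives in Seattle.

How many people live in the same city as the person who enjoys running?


Person with hobby running is Mia, city Seattle. Count = 1

1


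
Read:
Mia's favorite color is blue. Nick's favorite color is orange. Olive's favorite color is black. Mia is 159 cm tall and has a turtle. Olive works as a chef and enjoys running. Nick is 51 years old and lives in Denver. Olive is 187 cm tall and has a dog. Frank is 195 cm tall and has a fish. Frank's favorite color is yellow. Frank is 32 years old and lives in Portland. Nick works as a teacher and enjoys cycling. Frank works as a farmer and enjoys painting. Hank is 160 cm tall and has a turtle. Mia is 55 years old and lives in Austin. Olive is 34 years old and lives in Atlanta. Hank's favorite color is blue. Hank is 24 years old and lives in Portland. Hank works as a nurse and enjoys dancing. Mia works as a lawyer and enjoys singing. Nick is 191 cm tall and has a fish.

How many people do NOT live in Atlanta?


Not in Atlanta: 4

4


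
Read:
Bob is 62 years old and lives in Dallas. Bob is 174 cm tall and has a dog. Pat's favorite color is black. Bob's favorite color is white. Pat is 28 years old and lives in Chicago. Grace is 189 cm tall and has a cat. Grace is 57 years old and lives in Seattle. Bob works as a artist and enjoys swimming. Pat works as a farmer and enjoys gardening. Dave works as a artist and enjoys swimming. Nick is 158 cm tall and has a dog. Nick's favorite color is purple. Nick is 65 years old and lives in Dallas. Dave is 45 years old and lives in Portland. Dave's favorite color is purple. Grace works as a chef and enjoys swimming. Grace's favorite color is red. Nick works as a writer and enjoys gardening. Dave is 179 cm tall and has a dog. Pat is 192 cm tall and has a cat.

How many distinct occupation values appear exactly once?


Unique occupation values: 3

3


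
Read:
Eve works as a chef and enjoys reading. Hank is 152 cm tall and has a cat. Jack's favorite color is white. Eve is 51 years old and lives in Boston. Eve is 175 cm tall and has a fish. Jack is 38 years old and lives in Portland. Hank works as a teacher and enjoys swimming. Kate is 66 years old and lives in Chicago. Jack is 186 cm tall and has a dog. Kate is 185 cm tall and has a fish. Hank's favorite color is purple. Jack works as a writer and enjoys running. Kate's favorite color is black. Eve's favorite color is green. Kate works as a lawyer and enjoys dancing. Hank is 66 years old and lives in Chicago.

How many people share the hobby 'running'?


Count: 1

1


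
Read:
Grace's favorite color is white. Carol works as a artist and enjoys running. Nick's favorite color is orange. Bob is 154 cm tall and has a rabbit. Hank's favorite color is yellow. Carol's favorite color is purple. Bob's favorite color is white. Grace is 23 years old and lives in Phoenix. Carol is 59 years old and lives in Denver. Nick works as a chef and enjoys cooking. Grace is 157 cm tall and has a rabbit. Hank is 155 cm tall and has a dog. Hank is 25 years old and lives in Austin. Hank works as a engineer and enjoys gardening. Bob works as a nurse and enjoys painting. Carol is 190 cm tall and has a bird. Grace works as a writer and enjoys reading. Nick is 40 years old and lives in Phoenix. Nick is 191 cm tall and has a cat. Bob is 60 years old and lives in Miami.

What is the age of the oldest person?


Oldest: Bob at 60

60


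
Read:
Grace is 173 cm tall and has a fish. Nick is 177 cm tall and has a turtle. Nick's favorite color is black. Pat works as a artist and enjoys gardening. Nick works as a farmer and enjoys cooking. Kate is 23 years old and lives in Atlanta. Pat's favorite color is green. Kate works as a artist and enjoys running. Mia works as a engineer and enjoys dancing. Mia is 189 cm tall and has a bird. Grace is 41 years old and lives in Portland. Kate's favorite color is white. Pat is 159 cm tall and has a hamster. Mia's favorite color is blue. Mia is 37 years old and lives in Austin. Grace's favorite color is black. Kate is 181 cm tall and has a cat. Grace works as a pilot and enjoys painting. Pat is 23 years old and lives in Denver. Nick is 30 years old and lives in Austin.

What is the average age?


Sum=154, n=5, avg=30.8

30.8


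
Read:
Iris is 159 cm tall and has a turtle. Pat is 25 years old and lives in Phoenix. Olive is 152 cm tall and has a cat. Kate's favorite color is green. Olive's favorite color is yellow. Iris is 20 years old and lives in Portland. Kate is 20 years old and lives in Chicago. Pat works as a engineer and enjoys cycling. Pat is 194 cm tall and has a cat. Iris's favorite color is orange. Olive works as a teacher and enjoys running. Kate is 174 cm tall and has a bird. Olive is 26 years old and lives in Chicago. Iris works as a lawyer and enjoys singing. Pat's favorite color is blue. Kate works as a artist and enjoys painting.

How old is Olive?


Olive is 26 years old

26


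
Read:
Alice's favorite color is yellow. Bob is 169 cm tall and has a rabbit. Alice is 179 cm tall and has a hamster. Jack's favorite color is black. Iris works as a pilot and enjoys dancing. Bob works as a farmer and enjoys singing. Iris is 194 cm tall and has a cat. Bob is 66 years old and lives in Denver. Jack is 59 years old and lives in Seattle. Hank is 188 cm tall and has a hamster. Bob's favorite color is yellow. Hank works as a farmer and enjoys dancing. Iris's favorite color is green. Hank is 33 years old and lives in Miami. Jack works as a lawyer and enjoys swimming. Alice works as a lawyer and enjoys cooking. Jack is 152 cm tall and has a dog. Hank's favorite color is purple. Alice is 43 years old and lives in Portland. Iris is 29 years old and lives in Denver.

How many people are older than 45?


Filter: 2

2


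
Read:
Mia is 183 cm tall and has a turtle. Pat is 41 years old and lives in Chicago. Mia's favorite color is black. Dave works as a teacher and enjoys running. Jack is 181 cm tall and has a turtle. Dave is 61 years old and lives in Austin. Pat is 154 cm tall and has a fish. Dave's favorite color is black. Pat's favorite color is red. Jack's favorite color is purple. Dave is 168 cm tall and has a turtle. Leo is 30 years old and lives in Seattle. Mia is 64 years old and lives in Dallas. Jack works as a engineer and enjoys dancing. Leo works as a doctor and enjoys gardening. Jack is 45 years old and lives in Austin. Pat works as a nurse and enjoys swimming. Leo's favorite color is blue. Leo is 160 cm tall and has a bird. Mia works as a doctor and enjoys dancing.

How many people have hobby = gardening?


Count: 1

1


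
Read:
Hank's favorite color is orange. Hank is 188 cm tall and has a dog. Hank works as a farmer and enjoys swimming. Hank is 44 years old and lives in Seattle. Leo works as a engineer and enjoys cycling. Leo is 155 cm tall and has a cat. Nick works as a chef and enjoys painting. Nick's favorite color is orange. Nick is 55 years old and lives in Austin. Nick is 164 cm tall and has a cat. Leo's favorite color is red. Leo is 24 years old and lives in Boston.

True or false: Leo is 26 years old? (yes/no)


Leo is actually 24. no

no


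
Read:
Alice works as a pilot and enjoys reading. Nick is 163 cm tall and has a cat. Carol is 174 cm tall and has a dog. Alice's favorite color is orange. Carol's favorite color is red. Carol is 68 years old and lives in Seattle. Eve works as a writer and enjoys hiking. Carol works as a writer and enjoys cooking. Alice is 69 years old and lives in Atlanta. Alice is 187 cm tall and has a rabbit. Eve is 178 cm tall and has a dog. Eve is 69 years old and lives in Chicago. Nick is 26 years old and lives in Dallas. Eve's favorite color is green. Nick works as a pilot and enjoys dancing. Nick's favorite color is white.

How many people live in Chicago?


Count in Chicago: 1

1


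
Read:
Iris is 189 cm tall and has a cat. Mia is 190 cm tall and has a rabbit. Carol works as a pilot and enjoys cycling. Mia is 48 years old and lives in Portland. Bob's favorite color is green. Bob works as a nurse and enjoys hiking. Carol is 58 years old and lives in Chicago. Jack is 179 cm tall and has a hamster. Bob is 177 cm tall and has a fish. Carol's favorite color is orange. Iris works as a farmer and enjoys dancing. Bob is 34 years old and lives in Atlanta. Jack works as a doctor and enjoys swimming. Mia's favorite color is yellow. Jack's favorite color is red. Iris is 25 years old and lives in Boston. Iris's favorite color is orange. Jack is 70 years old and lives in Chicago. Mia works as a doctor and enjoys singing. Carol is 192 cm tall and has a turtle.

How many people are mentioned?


People: Bob, Iris, Carol, Mia, Jack. Count = 5

5
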